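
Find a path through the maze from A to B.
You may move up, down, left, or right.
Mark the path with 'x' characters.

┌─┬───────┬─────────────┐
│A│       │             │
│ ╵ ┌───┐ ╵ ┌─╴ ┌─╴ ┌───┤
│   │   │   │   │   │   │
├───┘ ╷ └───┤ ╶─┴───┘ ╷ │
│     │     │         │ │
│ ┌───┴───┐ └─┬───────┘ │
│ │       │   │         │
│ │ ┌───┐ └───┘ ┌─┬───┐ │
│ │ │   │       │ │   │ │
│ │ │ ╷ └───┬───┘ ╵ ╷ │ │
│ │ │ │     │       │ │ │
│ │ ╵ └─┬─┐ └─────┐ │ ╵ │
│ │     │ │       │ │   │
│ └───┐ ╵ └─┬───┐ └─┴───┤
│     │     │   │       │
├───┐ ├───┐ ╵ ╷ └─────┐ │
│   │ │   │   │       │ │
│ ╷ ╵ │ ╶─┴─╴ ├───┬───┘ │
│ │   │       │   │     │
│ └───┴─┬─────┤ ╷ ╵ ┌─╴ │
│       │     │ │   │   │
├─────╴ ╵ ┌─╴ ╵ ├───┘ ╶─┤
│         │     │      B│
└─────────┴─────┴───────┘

Finding the shortest path through the maze:
Path length: 58 steps
Directions: down → right → up → right → right → right → down → right → up → right → right → down → left → down → right → right → right → right → up → right → down → down → left → left → left → left → down → left → left → left → up → left → left → left → down → down → down → right → up → up → right → down → right → right → down → right → right → right → down → right → right → right → down → down → down → left → down → right

Solution:

┌─┬───────┬─────────────┐
│A│x x x x│x x x        │
│ ╵ ┌───┐ ╵ ┌─╴ ┌─╴ ┌───┤
│x x│   │x x│x x│   │x x│
├───┘ ╷ └───┤ ╶─┴───┘ ╷ │
│     │     │x x x x x│x│
│ ┌───┴───┐ └─┬───────┘ │
│ │x x x x│   │x x x x x│
│ │ ┌───┐ └───┘ ┌─┬───┐ │
│ │x│x x│x x x x│ │   │ │
│ │ │ ╷ └───┬───┘ ╵ ╷ │ │
│ │x│x│x x x│       │ │ │
│ │ ╵ └─┬─┐ └─────┐ │ ╵ │
│ │x x  │ │x x x x│ │   │
│ └───┐ ╵ └─┬───┐ └─┴───┤
│     │     │   │x x x x│
├───┐ ├───┐ ╵ ╷ └─────┐ │
│   │ │   │   │       │x│
│ ╷ ╵ │ ╶─┴─╴ ├───┬───┘ │
│ │   │       │   │    x│
│ └───┴─┬─────┤ ╷ ╵ ┌─╴ │
│       │     │ │   │x x│
├─────╴ ╵ ┌─╴ ╵ ├───┘ ╶─┤
│         │     │    x B│
└─────────┴─────┴───────┘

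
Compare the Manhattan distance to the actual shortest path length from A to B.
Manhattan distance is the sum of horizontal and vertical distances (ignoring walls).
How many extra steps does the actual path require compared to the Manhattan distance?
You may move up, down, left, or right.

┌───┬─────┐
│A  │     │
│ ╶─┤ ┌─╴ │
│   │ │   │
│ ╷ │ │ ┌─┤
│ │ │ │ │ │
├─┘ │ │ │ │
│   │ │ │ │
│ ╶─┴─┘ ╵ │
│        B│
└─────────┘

Manhattan distance: |4 - 0| + |4 - 0| = 8
Actual path length: 10
Extra steps: 10 - 8 = 2

Solution:

┌───┬─────┐
│A  │     │
│ ╶─┤ ┌─╴ │
│↳ ↓│ │   │
│ ╷ │ │ ┌─┤
│ │↓│ │ │ │
├─┘ │ │ │ │
│↓ ↲│ │ │ │
│ ╶─┴─┘ ╵ │
│↳ → → → B│
└─────────┘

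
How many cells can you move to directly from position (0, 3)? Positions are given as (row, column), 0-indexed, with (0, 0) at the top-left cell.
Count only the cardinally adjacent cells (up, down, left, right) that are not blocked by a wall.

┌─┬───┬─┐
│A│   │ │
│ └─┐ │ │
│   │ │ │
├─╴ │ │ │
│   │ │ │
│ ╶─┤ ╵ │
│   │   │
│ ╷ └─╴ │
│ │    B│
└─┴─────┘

Checking passable neighbors of (0, 3):
Neighbors: (1, 3)
Count: 1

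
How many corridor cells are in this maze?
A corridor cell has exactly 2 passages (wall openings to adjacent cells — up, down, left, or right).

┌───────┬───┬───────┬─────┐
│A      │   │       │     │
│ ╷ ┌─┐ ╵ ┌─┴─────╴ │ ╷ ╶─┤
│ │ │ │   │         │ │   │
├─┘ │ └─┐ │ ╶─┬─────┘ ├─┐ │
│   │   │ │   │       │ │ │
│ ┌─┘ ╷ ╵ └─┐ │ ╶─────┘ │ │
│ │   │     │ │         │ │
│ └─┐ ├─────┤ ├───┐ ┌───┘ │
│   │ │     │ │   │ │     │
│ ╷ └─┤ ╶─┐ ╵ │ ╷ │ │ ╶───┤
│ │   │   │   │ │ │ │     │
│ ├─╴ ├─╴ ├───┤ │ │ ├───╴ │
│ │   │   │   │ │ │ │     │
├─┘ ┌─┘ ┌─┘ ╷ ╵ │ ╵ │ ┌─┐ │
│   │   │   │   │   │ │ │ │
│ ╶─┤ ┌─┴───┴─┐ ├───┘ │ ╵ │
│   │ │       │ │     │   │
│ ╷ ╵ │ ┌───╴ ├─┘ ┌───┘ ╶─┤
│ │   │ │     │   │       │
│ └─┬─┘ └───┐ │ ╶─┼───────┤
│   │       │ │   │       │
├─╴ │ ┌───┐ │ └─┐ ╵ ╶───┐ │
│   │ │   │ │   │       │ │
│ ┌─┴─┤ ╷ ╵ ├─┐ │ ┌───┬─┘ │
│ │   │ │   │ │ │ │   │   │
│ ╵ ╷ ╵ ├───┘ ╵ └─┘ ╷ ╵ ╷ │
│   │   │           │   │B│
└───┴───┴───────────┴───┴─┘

Counting cells with exactly 2 passages:
Total corridor cells: 140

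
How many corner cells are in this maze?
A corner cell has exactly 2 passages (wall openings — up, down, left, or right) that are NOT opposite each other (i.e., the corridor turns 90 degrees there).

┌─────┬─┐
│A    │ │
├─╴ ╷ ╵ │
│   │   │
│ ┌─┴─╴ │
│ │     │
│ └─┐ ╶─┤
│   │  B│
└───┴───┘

Counting corner cells (2 non-opposite passages):
Total corners: 7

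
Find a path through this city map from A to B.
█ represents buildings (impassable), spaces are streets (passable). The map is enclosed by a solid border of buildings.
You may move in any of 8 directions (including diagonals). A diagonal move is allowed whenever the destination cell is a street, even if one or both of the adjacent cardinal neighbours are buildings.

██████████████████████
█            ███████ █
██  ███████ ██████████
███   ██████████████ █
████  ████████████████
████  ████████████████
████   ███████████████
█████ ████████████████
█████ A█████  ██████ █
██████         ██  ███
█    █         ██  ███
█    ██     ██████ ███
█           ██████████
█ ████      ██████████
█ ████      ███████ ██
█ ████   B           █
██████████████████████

Finding the shortest path from A to B:
Movement: 8-directional
Path length: 7 steps
Directions: down → down → down-right → down → down → down-right → down-right

Solution:

██████████████████████
█            ███████ █
██  ███████ ██████████
███   ██████████████ █
████  ████████████████
████  ████████████████
████   ███████████████
█████ ████████████████
█████ A█████  ██████ █
██████↓        ██  ███
█    █↘        ██  ███
█    ██↓    ██████ ███
█      ↓    ██████████
█ ████ ↘    ██████████
█ ████  ↘   ███████ ██
█ ████   B           █
██████████████████████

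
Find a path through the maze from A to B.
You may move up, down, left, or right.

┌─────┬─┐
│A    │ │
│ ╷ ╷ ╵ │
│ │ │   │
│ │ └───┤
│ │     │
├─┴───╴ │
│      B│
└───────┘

Finding the shortest path through the maze:
Path length: 6 steps
Directions: right → down → down → right → right → down

Solution:

┌─────┬─┐
│A ↓  │ │
│ ╷ ╷ ╵ │
│ │↓│   │
│ │ └───┤
│ │↳ → ↓│
├─┴───╴ │
│      B│
└───────┘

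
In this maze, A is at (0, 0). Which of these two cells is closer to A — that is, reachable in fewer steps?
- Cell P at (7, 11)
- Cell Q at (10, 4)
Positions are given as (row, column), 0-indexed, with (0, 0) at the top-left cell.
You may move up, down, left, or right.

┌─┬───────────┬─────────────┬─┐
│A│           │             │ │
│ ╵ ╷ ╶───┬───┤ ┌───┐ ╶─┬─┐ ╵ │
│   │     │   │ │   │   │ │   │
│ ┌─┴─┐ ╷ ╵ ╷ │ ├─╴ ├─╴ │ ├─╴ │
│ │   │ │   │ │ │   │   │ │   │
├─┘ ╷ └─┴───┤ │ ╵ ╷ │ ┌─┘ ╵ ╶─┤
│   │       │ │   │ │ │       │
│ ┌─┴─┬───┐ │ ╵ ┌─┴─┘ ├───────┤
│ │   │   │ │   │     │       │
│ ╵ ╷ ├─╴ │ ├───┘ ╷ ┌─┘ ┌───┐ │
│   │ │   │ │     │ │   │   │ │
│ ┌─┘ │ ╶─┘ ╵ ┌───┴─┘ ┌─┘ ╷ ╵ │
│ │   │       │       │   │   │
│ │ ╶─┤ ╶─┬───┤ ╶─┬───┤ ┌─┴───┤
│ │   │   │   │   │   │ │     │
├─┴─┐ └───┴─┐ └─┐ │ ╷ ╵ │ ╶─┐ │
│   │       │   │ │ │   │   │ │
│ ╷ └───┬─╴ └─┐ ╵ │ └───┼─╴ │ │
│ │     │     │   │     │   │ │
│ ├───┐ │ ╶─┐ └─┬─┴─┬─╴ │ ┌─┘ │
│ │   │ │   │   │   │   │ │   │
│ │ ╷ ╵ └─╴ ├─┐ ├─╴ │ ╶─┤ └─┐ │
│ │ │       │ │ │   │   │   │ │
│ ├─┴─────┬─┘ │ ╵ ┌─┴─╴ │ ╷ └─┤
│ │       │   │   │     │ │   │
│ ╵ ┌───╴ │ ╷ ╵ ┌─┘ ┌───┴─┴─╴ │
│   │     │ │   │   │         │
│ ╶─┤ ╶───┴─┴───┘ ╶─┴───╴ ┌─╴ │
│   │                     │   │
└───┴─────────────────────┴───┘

Shortest path A → P at (7, 11): 110 steps
Shortest path A → Q at (10, 4): 62 steps

Q is closer (62 steps vs 110 steps).

Path to P:

┌─┬───────────┬─────────────┬─┐
│A│↱ ↓        │↱ → → ↓      │ │
│ ╵ ╷ ╶───┬───┤ ┌───┐ ╶─┬─┐ ╵ │
│↳ ↑│↳ → ↓│↱ ↓│↑│   │↳ ↓│ │   │
│ ┌─┴─┐ ╷ ╵ ╷ │ ├─╴ ├─╴ │ ├─╴ │
│ │↓ ↰│ │↳ ↑│↓│↑│   │↓ ↲│ │   │
├─┘ ╷ └─┴───┤ │ ╵ ╷ │ ┌─┘ ╵ ╶─┤
│↓ ↲│↑ ← ← ↰│↓│↑  │ │↓│       │
│ ┌─┴─┬───┐ │ ╵ ┌─┴─┘ ├───────┤
│↓│↱ ↓│   │↑│↳ ↑│↓ ← ↲│       │
│ ╵ ╷ ├─╴ │ ├───┘ ╷ ┌─┘ ┌───┐ │
│↳ ↑│↓│   │↑│↓ ← ↲│ │   │   │ │
│ ┌─┘ │ ╶─┘ ╵ ┌───┴─┘ ┌─┘ ╷ ╵ │
│ │↓ ↲│    ↑ ↲│       │   │   │
│ │ ╶─┤ ╶─┬───┤ ╶─┬───┤ ┌─┴───┤
│ │↳ ↓│   │   │   │↱ ↓│P│     │
├─┴─┐ └───┴─┐ └─┐ │ ╷ ╵ │ ╶─┐ │
│↓ ↰│↳ → → ↓│   │ │↑│↳ ↑│   │ │
│ ╷ └───┬─╴ └─┐ ╵ │ └───┼─╴ │ │
│↓│↑ ← ↰│↓ ↲  │   │↑ ← ↰│   │ │
│ ├───┐ │ ╶─┐ └─┬─┴─┬─╴ │ ┌─┘ │
│↓│   │↑│↳ ↓│   │   │↱ ↑│ │   │
│ │ ╷ ╵ └─╴ ├─┐ ├─╴ │ ╶─┤ └─┐ │
│↓│ │  ↑ ← ↲│ │ │   │↑ ↰│   │ │
│ ├─┴─────┬─┘ │ ╵ ┌─┴─╴ │ ╷ └─┤
│↓│↱ → → ↓│   │   │↱ → ↑│ │   │
│ ╵ ┌───╴ │ ╷ ╵ ┌─┘ ┌───┴─┴─╴ │
│↳ ↑│↓ ← ↲│ │   │↱ ↑│         │
│ ╶─┤ ╶───┴─┴───┘ ╶─┴───╴ ┌─╴ │
│   │↳ → → → → → ↑        │   │
└───┴─────────────────────┴───┘

Path to Q:

┌─┬───────────┬─────────────┬─┐
│A│↱ ↓        │↱ → → ↓      │ │
│ ╵ ╷ ╶───┬───┤ ┌───┐ ╶─┬─┐ ╵ │
│↳ ↑│↳ → ↓│↱ ↓│↑│   │↳ ↓│ │   │
│ ┌─┴─┐ ╷ ╵ ╷ │ ├─╴ ├─╴ │ ├─╴ │
│ │↓ ↰│ │↳ ↑│↓│↑│   │↓ ↲│ │   │
├─┘ ╷ └─┴───┤ │ ╵ ╷ │ ┌─┘ ╵ ╶─┤
│↓ ↲│↑ ← ← ↰│↓│↑  │ │↓│       │
│ ┌─┴─┬───┐ │ ╵ ┌─┴─┘ ├───────┤
│↓│↱ ↓│   │↑│↳ ↑│↓ ← ↲│       │
│ ╵ ╷ ├─╴ │ ├───┘ ╷ ┌─┘ ┌───┐ │
│↳ ↑│↓│   │↑│↓ ← ↲│ │   │   │ │
│ ┌─┘ │ ╶─┘ ╵ ┌───┴─┘ ┌─┘ ╷ ╵ │
│ │↓ ↲│    ↑ ↲│       │   │   │
│ │ ╶─┤ ╶─┬───┤ ╶─┬───┤ ┌─┴───┤
│ │↳ ↓│   │   │   │   │ │     │
├─┴─┐ └───┴─┐ └─┐ │ ╷ ╵ │ ╶─┐ │
│   │↳ → → ↓│   │ │ │   │   │ │
│ ╷ └───┬─╴ └─┐ ╵ │ └───┼─╴ │ │
│ │     │↓ ↲  │   │     │   │ │
│ ├───┐ │ ╶─┐ └─┬─┴─┬─╴ │ ┌─┘ │
│ │   │ │Q  │   │   │   │ │   │
│ │ ╷ ╵ └─╴ ├─┐ ├─╴ │ ╶─┤ └─┐ │
│ │ │       │ │ │   │   │   │ │
│ ├─┴─────┬─┘ │ ╵ ┌─┴─╴ │ ╷ └─┤
│ │       │   │   │     │ │   │
│ ╵ ┌───╴ │ ╷ ╵ ┌─┘ ┌───┴─┴─╴ │
│   │     │ │   │   │         │
│ ╶─┤ ╶───┴─┴───┘ ╶─┴───╴ ┌─╴ │
│   │                     │   │
└───┴─────────────────────┴───┘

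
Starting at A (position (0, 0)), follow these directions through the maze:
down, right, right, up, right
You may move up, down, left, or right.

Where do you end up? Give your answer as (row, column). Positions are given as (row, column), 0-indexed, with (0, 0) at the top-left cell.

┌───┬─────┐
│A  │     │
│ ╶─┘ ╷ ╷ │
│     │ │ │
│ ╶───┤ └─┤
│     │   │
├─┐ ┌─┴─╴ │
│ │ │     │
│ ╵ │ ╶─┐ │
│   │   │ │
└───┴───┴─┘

Following directions step by step:
Start: (0, 0)
  down: (0, 0) → (1, 0)
  right: (1, 0) → (1, 1)
  right: (1, 1) → (1, 2)
  up: (1, 2) → (0, 2)
  right: (0, 2) → (0, 3)
Final position: (0, 3)

Path taken:

┌───┬─────┐
│A  │↱ B  │
│ ╶─┘ ╷ ╷ │
│↳ → ↑│ │ │
│ ╶───┤ └─┤
│     │   │
├─┐ ┌─┴─╴ │
│ │ │     │
│ ╵ │ ╶─┐ │
│   │   │ │
└───┴───┴─┘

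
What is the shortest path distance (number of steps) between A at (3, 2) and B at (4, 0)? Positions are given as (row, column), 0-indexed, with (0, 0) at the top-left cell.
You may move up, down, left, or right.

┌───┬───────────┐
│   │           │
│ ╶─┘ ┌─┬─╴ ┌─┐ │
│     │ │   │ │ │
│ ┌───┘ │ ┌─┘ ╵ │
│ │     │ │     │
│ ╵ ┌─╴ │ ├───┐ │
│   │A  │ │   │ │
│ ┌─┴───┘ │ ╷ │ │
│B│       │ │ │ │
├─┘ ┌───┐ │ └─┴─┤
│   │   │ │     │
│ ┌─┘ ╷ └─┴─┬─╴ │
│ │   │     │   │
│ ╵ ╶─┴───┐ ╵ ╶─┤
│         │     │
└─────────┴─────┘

Finding path from (3, 2) to (4, 0):
Path: (3,2) → (3,3) → (2,3) → (2,2) → (2,1) → (3,1) → (3,0) → (4,0)
Distance: 7 steps

Solution:

┌───┬───────────┐
│   │           │
│ ╶─┘ ┌─┬─╴ ┌─┐ │
│     │ │   │ │ │
│ ┌───┘ │ ┌─┘ ╵ │
│ │↓ ← ↰│ │     │
│ ╵ ┌─╴ │ ├───┐ │
│↓ ↲│A ↑│ │   │ │
│ ┌─┴───┘ │ ╷ │ │
│B│       │ │ │ │
├─┘ ┌───┐ │ └─┴─┤
│   │   │ │     │
│ ┌─┘ ╷ └─┴─┬─╴ │
│ │   │     │   │
│ ╵ ╶─┴───┐ ╵ ╶─┤
│         │     │
└─────────┴─────┘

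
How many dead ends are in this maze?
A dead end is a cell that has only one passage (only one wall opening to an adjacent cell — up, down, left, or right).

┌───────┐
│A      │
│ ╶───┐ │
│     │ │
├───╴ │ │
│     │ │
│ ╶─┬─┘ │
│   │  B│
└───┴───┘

Checking each cell for number of passages:

Dead ends found at positions:
  (3, 1)
  (3, 2)
Total dead ends: 2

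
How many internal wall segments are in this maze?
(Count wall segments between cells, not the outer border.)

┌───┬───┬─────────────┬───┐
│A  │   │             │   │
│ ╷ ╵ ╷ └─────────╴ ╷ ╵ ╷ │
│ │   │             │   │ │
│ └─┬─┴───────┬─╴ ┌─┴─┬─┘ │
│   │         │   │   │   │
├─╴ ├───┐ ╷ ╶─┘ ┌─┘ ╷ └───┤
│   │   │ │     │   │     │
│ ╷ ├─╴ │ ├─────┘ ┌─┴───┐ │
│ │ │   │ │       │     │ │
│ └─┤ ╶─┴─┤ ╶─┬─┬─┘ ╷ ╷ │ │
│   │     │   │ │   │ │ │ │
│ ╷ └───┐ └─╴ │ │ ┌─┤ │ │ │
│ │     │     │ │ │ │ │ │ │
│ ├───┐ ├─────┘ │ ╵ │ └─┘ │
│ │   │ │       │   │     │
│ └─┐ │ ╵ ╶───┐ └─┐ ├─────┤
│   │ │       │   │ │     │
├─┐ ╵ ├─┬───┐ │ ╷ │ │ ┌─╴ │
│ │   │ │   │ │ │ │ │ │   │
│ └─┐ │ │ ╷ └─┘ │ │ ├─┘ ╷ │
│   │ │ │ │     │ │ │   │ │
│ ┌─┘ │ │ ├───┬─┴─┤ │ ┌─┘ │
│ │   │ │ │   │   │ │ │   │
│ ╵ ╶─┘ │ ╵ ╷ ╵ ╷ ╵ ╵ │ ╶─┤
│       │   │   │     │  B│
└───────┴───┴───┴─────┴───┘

Counting internal wall segments:
Total internal walls: 144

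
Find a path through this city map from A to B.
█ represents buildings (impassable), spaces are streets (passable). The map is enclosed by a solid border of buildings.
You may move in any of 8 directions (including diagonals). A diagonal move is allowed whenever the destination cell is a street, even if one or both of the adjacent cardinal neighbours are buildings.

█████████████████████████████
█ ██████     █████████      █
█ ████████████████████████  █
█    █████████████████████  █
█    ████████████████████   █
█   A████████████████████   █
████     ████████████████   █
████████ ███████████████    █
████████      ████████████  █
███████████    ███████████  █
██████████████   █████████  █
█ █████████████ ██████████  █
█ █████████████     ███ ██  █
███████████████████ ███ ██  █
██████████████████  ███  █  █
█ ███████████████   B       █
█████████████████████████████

Finding the shortest path from A to B:
Movement: 8-directional
Path length: 17 steps
Directions: down-right → right → right → down-right → down-right → right → right → right → down-right → down-right → down-right → down-right → right → right → down-right → down → down-right

Solution:

█████████████████████████████
█ ██████     █████████      █
█ ████████████████████████  █
█    █████████████████████  █
█    ████████████████████   █
█   A████████████████████   █
████ →→↘ ████████████████   █
████████↘███████████████    █
████████ →→→↘ ████████████  █
███████████  ↘ ███████████  █
██████████████↘  █████████  █
█ █████████████↘██████████  █
█ █████████████ →→↘ ███ ██  █
███████████████████↓███ ██  █
██████████████████ ↘███  █  █
█ ███████████████   B       █
█████████████████████████████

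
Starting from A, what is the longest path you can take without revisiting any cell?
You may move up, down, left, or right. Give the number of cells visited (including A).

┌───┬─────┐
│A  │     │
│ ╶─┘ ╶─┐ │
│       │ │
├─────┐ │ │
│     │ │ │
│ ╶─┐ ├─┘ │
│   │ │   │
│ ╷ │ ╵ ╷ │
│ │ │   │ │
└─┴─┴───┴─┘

Finding longest simple path using DFS:
Start: (0, 0)
Longest path visits 20 cells
Path: A → down → right → right → up → right → right → down → down → down → left → down → left → up → up → left → left → down → right → down

Solution:

┌───┬─────┐
│A  │↱ → ↓│
│ ╶─┘ ╶─┐ │
│↳ → ↑  │↓│
├─────┐ │ │
│↓ ← ↰│ │↓│
│ ╶─┐ ├─┘ │
│↳ ↓│↑│↓ ↲│
│ ╷ │ ╵ ╷ │
│ │B│↑ ↲│ │
└─┴─┴───┴─┘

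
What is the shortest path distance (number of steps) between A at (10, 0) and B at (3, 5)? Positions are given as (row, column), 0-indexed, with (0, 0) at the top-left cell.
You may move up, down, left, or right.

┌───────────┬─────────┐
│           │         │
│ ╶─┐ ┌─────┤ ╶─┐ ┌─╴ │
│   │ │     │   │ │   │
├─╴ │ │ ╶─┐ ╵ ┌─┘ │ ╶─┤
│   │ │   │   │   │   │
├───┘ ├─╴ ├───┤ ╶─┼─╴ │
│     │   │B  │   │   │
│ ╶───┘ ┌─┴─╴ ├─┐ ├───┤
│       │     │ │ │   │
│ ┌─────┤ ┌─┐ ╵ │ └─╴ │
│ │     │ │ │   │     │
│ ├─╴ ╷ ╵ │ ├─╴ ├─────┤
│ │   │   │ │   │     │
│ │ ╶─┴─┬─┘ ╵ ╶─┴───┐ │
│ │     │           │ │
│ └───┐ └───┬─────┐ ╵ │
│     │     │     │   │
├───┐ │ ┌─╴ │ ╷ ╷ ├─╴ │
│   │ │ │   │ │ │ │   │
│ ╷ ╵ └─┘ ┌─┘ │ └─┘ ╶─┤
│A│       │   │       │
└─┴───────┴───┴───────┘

Finding path from (10, 0) to (3, 5):
Path: (10,0) → (9,0) → (9,1) → (10,1) → (10,2) → (10,3) → (10,4) → (9,4) → (9,5) → (8,5) → (8,4) → (8,3) → (7,3) → (7,2) → (7,1) → (6,1) → (6,2) → (5,2) → (5,3) → (6,3) → (6,4) → (5,4) → (4,4) → (4,5) → (4,6) → (3,6) → (3,5)
Distance: 26 steps

Solution:

┌───────────┬─────────┐
│           │         │
│ ╶─┐ ┌─────┤ ╶─┐ ┌─╴ │
│   │ │     │   │ │   │
├─╴ │ │ ╶─┐ ╵ ┌─┘ │ ╶─┤
│   │ │   │   │   │   │
├───┘ ├─╴ ├───┤ ╶─┼─╴ │
│     │   │B ↰│   │   │
│ ╶───┘ ┌─┴─╴ ├─┐ ├───┤
│       │↱ → ↑│ │ │   │
│ ┌─────┤ ┌─┐ ╵ │ └─╴ │
│ │  ↱ ↓│↑│ │   │     │
│ ├─╴ ╷ ╵ │ ├─╴ ├─────┤
│ │↱ ↑│↳ ↑│ │   │     │
│ │ ╶─┴─┬─┘ ╵ ╶─┴───┐ │
│ │↑ ← ↰│           │ │
│ └───┐ └───┬─────┐ ╵ │
│     │↑ ← ↰│     │   │
├───┐ │ ┌─╴ │ ╷ ╷ ├─╴ │
│↱ ↓│ │ │↱ ↑│ │ │ │   │
│ ╷ ╵ └─┘ ┌─┘ │ └─┘ ╶─┤
│A│↳ → → ↑│   │       │
└─┴───────┴───┴───────┘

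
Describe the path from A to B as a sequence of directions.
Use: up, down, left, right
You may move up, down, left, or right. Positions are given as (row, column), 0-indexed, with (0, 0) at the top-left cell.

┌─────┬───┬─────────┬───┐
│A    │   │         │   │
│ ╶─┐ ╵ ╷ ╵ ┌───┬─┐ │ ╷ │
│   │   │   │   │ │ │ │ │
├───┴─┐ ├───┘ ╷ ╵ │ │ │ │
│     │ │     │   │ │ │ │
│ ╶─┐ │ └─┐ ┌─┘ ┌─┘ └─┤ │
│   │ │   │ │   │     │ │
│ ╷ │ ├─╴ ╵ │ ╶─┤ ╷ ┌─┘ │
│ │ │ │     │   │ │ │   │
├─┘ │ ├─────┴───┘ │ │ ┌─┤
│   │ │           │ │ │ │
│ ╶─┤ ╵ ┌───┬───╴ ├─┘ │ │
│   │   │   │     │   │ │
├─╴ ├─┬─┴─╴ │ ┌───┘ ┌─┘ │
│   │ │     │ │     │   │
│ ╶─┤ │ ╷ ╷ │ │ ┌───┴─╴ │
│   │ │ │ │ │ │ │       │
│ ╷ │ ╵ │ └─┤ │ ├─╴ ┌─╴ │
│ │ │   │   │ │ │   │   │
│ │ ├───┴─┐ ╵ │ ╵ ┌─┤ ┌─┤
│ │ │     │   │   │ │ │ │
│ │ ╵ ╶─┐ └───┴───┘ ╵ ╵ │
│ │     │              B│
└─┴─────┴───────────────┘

Finding the path and converting it to directions:
Path through cells: (0,0) → (0,1) → (0,2) → (1,2) → (1,3) → (0,3) → (0,4) → (1,4) → (1,5) → (0,5) → (0,6) → (0,7) → (0,8) → (0,9) → (1,9) → (2,9) → (3,9) → (3,8) → (4,8) → (5,8) → (5,7) → (5,6) → (5,5) → (5,4) → (5,3) → (6,3) → (6,2) → (5,2) → (4,2) → (3,2) → (2,2) → (2,1) → (2,0) → (3,0) → (3,1) → (4,1) → (5,1) → (5,0) → (6,0) → (6,1) → (7,1) → (7,0) → (8,0) → (8,1) → (9,1) → (10,1) → (11,1) → (11,2) → (10,2) → (10,3) → (10,4) → (11,4) → (11,5) → (11,6) → (11,7) → (11,8) → (11,9) → (11,10) → (11,11)
Directions: right, right, down, right, up, right, down, right, up, right, right, right, right, down, down, down, left, down, down, left, left, left, left, left, down, left, up, up, up, up, left, left, down, right, down, down, left, down, right, down, left, down, right, down, down, down, right, up, right, right, down, right, right, right, right, right, right, right

Solution:

┌─────┬───┬─────────┬───┐
│A → ↓│↱ ↓│↱ → → → ↓│   │
│ ╶─┐ ╵ ╷ ╵ ┌───┬─┐ │ ╷ │
│   │↳ ↑│↳ ↑│   │ │↓│ │ │
├───┴─┐ ├───┘ ╷ ╵ │ │ │ │
│↓ ← ↰│ │     │   │↓│ │ │
│ ╶─┐ │ └─┐ ┌─┘ ┌─┘ └─┤ │
│↳ ↓│↑│   │ │   │↓ ↲  │ │
│ ╷ │ ├─╴ ╵ │ ╶─┤ ╷ ┌─┘ │
│ │↓│↑│     │   │↓│ │   │
├─┘ │ ├─────┴───┘ │ │ ┌─┤
│↓ ↲│↑│↓ ← ← ← ← ↲│ │ │ │
│ ╶─┤ ╵ ┌───┬───╴ ├─┘ │ │
│↳ ↓│↑ ↲│   │     │   │ │
├─╴ ├─┬─┴─╴ │ ┌───┘ ┌─┘ │
│↓ ↲│ │     │ │     │   │
│ ╶─┤ │ ╷ ╷ │ │ ┌───┴─╴ │
│↳ ↓│ │ │ │ │ │ │       │
│ ╷ │ ╵ │ └─┤ │ ├─╴ ┌─╴ │
│ │↓│   │   │ │ │   │   │
│ │ ├───┴─┐ ╵ │ ╵ ┌─┤ ┌─┤
│ │↓│↱ → ↓│   │   │ │ │ │
│ │ ╵ ╶─┐ └───┴───┘ ╵ ╵ │
│ │↳ ↑  │↳ → → → → → → B│
└─┴─────┴───────────────┘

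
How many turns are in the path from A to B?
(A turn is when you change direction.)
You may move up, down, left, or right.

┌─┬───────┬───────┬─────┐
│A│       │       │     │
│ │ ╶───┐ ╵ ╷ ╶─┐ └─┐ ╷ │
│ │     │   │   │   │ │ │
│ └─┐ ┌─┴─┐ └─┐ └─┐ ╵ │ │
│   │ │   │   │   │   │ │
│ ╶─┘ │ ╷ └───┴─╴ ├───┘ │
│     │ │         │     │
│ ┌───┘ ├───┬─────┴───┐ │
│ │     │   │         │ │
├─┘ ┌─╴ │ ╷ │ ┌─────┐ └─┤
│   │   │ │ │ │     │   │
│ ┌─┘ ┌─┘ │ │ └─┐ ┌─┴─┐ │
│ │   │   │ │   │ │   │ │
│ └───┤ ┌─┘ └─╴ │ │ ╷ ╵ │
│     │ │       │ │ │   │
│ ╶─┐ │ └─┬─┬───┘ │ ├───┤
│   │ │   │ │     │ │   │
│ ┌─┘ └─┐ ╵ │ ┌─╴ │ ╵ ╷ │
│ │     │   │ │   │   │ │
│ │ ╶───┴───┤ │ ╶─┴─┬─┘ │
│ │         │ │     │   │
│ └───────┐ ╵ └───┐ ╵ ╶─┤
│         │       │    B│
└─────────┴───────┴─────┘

Directions: down, down, down, right, right, up, up, left, up, right, right, right, down, right, up, right, down, right, down, right, down, left, left, left, left, up, left, down, down, left, left, down, left, down, down, right, right, down, down, left, down, right, right, right, right, down, right, up, up, up, right, right, down, left, down, right, right, down, right, right
Number of turns: 37

Solution:

┌─┬───────┬───────┬─────┐
│A│↱ → → ↓│↱ ↓    │     │
│ │ ╶───┐ ╵ ╷ ╶─┐ └─┐ ╷ │
│↓│↑ ↰  │↳ ↑│↳ ↓│   │ │ │
│ └─┐ ┌─┴─┐ └─┐ └─┐ ╵ │ │
│↓  │↑│↓ ↰│   │↳ ↓│   │ │
│ ╶─┘ │ ╷ └───┴─╴ ├───┘ │
│↳ → ↑│↓│↑ ← ← ← ↲│     │
│ ┌───┘ ├───┬─────┴───┐ │
│ │↓ ← ↲│   │         │ │
├─┘ ┌─╴ │ ╷ │ ┌─────┐ └─┤
│↓ ↲│   │ │ │ │     │   │
│ ┌─┘ ┌─┘ │ │ └─┐ ┌─┴─┐ │
│↓│   │   │ │   │ │   │ │
│ └───┤ ┌─┘ └─╴ │ │ ╷ ╵ │
│↳ → ↓│ │       │ │ │   │
│ ╶─┐ │ └─┬─┬───┘ │ ├───┤
│   │↓│   │ │↱ → ↓│ │   │
│ ┌─┘ └─┐ ╵ │ ┌─╴ │ ╵ ╷ │
│ │↓ ↲  │   │↑│↓ ↲│   │ │
│ │ ╶───┴───┤ │ ╶─┴─┬─┘ │
│ │↳ → → → ↓│↑│↳ → ↓│   │
│ └───────┐ ╵ └───┐ ╵ ╶─┤
│         │↳ ↑    │↳ → B│
└─────────┴───────┴─────┘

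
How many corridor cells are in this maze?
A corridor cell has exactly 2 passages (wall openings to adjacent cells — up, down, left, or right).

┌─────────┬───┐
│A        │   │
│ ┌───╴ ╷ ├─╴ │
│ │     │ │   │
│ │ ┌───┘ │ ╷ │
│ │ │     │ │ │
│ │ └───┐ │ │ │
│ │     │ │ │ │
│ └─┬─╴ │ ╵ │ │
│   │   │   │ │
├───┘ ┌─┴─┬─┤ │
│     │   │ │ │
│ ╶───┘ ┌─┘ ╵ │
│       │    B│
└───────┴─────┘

Counting cells with exactly 2 passages:
Total corridor cells: 39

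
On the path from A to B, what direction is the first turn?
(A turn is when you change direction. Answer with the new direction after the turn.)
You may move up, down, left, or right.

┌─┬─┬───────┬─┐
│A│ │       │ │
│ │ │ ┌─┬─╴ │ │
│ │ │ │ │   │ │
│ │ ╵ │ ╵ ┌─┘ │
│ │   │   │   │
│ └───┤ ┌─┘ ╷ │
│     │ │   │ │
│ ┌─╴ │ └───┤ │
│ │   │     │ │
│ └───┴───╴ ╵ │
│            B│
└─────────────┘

Directions: down, down, down, down, down, right, right, right, right, right, right
First turn direction: right

Solution:

┌─┬─┬───────┬─┐
│A│ │       │ │
│ │ │ ┌─┬─╴ │ │
│↓│ │ │ │   │ │
│ │ ╵ │ ╵ ┌─┘ │
│↓│   │   │   │
│ └───┤ ┌─┘ ╷ │
│↓    │ │   │ │
│ ┌─╴ │ └───┤ │
│↓│   │     │ │
│ └───┴───╴ ╵ │
│↳ → → → → → B│
└─────────────┘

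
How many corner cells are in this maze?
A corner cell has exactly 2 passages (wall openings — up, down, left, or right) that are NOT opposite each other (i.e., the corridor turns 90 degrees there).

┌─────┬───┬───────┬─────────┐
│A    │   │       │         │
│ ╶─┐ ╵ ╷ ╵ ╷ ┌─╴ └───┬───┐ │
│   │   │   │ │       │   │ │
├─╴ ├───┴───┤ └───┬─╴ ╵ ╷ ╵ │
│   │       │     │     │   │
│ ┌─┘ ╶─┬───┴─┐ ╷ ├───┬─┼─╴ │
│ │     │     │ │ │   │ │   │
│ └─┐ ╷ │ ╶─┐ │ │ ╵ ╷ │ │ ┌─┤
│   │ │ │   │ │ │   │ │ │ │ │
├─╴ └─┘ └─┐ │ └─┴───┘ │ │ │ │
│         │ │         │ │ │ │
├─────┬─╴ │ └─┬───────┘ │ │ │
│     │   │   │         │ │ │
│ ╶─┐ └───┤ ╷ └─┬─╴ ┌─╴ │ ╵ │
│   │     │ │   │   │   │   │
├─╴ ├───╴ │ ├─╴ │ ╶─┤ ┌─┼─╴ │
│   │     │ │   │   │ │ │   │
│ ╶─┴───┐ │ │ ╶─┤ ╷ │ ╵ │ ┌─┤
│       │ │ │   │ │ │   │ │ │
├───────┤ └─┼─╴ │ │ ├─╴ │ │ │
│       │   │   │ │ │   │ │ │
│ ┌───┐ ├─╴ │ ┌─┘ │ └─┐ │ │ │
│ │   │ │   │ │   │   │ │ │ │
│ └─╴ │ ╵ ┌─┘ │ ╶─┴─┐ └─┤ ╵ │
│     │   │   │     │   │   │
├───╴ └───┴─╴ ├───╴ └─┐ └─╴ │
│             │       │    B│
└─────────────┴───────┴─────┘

Counting corner cells (2 non-opposite passages):
Total corners: 89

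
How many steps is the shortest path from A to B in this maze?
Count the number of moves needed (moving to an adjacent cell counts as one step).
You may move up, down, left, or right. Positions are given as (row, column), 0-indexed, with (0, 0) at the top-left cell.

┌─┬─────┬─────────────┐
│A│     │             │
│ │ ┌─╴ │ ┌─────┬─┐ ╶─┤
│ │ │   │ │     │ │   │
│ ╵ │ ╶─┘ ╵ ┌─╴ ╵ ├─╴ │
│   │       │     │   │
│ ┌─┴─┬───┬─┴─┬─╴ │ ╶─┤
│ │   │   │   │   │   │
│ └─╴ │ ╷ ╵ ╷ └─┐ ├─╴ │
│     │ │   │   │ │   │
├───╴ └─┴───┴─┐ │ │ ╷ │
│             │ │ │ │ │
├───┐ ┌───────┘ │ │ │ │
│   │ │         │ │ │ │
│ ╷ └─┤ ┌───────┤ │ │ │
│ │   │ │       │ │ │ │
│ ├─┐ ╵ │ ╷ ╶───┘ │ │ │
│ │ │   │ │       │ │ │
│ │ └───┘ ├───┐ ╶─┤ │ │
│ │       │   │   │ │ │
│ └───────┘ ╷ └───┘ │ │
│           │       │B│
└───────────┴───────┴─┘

Using BFS to find shortest path:
Start: (0, 0), End: (10, 10)
Path found:
(0,0) → (1,0) → (2,0) → (2,1) → (1,1) → (0,1) → (0,2) → (0,3) → (1,3) → (1,2) → (2,2) → (2,3) → (2,4) → (1,4) → (0,4) → (0,5) → (0,6) → (0,7) → (0,8) → (0,9) → (1,9) → (1,10) → (2,10) → (2,9) → (3,9) → (3,10) → (4,10) → (5,10) → (6,10) → (7,10) → (8,10) → (9,10) → (10,10)
Number of steps: 32

Solution:

┌─┬─────┬─────────────┐
│A│↱ → ↓│↱ → → → → ↓  │
│ │ ┌─╴ │ ┌─────┬─┐ ╶─┤
│↓│↑│↓ ↲│↑│     │ │↳ ↓│
│ ╵ │ ╶─┘ ╵ ┌─╴ ╵ ├─╴ │
│↳ ↑│↳ → ↑  │     │↓ ↲│
│ ┌─┴─┬───┬─┴─┬─╴ │ ╶─┤
│ │   │   │   │   │↳ ↓│
│ └─╴ │ ╷ ╵ ╷ └─┐ ├─╴ │
│     │ │   │   │ │  ↓│
├───╴ └─┴───┴─┐ │ │ ╷ │
│             │ │ │ │↓│
├───┐ ┌───────┘ │ │ │ │
│   │ │         │ │ │↓│
│ ╷ └─┤ ┌───────┤ │ │ │
│ │   │ │       │ │ │↓│
│ ├─┐ ╵ │ ╷ ╶───┘ │ │ │
│ │ │   │ │       │ │↓│
│ │ └───┘ ├───┐ ╶─┤ │ │
│ │       │   │   │ │↓│
│ └───────┘ ╷ └───┘ │ │
│           │       │B│
└───────────┴───────┴─┘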